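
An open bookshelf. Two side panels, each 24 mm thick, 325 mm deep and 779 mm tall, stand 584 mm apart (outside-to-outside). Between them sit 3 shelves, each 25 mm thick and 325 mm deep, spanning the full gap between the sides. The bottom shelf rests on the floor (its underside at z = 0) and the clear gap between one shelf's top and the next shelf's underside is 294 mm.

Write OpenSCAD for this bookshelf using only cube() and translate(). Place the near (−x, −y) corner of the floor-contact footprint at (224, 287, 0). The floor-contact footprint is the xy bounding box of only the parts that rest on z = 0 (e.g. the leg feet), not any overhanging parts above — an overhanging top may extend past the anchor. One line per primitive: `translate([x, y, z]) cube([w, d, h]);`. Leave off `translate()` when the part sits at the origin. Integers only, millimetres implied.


translate([224, 287, 0]) cube([24, 325, 779]);
translate([784, 287, 0]) cube([24, 325, 779]);
translate([248, 287, 0]) cube([536, 325, 25]);
translate([248, 287, 319]) cube([536, 325, 25]);
translate([248, 287, 638]) cube([536, 325, 25]);


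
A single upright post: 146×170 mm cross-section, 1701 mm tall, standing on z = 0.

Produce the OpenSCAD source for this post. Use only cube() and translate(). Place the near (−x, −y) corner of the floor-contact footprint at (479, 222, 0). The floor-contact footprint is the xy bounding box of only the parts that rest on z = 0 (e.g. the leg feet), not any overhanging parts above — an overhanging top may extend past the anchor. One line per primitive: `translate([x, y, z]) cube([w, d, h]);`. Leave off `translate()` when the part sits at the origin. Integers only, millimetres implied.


translate([479, 222, 0]) cube([146, 170, 1701]);


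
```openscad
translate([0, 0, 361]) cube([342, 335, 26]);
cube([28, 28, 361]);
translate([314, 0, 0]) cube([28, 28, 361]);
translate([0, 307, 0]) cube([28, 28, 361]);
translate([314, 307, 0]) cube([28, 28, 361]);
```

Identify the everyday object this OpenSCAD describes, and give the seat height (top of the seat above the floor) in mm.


A stool. The seat height is 387 mm.

A 342×335×26 slab at z = 361 on four corner posts — a stool. The seat top is 361 + 26 = 387 mm.


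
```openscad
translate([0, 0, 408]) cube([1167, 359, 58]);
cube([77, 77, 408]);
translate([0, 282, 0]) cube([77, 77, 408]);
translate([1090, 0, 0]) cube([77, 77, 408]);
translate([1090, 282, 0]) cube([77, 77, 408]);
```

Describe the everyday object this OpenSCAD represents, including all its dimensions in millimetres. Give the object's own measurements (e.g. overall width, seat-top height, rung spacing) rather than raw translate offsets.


A long wooden bench with a 1167 mm (x) × 359 mm (y) seat, 58 mm thick, its top surface 466 mm above the floor. Four 77 mm square legs at the seat corners, flush with the edges, run from z = 0 to the seat underside.


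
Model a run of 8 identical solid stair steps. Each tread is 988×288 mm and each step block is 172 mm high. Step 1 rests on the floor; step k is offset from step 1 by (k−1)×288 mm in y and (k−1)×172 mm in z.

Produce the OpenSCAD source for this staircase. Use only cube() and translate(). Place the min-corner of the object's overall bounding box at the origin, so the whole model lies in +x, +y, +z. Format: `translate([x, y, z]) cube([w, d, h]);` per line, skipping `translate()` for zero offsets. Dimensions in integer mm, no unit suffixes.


cube([988, 288, 172]);
translate([0, 288, 172]) cube([988, 288, 172]);
translate([0, 576, 344]) cube([988, 288, 172]);
translate([0, 864, 516]) cube([988, 288, 172]);
translate([0, 1152, 688]) cube([988, 288, 172]);
translate([0, 1440, 860]) cube([988, 288, 172]);
translate([0, 1728, 1032]) cube([988, 288, 172]);
translate([0, 2016, 1204]) cube([988, 288, 172]);


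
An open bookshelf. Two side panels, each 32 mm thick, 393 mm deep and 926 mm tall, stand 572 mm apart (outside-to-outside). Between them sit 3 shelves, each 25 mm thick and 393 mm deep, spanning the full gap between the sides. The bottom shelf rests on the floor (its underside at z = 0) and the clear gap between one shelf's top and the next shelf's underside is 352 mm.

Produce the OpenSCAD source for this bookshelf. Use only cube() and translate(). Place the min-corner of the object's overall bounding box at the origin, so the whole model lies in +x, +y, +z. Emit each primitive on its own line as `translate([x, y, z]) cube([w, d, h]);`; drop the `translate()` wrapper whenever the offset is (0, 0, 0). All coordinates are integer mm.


cube([32, 393, 926]);
translate([540, 0, 0]) cube([32, 393, 926]);
translate([32, 0, 0]) cube([508, 393, 25]);
translate([32, 0, 377]) cube([508, 393, 25]);
translate([32, 0, 754]) cube([508, 393, 25]);


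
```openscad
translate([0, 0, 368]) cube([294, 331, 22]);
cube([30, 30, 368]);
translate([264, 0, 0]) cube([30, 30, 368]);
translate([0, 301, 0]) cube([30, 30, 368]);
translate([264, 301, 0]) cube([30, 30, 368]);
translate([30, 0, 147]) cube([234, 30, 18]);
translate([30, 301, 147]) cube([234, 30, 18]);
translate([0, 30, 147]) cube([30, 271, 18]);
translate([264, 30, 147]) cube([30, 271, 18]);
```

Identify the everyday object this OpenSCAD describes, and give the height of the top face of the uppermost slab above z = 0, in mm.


A stool. The seat height is 390 mm.

A 294×331×22 slab at z = 368 on four corner posts — a stool. The seat top is 368 + 22 = 390 mm.


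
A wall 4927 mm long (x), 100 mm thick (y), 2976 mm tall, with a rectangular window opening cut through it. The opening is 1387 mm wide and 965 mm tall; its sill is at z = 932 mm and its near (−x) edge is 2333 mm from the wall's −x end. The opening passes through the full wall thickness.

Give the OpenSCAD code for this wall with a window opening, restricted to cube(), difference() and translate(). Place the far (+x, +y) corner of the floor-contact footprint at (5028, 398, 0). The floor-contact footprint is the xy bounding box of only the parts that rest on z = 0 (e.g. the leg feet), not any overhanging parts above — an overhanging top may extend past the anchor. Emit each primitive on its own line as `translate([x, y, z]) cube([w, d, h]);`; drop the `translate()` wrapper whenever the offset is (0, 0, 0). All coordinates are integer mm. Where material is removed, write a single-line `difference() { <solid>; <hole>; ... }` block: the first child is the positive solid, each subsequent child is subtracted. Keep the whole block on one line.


difference() { translate([101, 298, 0]) cube([4927, 100, 2976]); translate([2434, 298, 932]) cube([1387, 100, 965]); }


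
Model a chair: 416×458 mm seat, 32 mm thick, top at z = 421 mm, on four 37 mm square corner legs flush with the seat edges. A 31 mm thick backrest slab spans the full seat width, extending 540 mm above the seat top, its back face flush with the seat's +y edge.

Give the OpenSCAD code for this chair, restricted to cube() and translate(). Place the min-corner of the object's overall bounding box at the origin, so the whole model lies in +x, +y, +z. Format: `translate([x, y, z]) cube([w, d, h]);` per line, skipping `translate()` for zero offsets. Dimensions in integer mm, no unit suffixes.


translate([0, 0, 389]) cube([416, 458, 32]);
cube([37, 37, 389]);
translate([379, 0, 0]) cube([37, 37, 389]);
translate([0, 421, 0]) cube([37, 37, 389]);
translate([379, 421, 0]) cube([37, 37, 389]);
translate([0, 427, 421]) cube([416, 31, 540]);


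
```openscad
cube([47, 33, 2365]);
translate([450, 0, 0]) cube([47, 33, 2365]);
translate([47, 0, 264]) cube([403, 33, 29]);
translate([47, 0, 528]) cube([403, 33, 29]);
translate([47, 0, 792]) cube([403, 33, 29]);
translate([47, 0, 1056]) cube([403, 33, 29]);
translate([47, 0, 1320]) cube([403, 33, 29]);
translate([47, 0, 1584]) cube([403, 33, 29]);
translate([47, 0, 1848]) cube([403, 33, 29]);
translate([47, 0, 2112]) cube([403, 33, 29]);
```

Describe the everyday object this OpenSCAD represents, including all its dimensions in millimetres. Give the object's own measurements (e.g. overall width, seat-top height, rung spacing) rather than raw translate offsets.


A straight ladder. Two 47×33 mm vertical rails, 2365 mm tall, stand 497 mm apart (outside-to-outside) with their front faces coplanar on the −y side. 8 rungs, each 33 mm deep and 29 mm tall, span between the inner faces of the rails, front faces flush with the rails. The lowest rung's underside is at z = 264 mm and rungs are spaced 264 mm apart (underside to underside).


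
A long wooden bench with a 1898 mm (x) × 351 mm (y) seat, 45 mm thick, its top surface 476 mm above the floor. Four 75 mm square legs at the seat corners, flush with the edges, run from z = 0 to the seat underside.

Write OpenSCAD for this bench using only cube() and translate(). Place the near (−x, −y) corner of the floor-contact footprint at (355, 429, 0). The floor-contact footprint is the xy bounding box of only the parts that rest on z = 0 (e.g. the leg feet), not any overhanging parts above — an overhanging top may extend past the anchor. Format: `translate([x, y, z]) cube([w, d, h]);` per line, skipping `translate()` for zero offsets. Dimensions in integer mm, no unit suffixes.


translate([355, 429, 431]) cube([1898, 351, 45]);
translate([355, 429, 0]) cube([75, 75, 431]);
translate([355, 705, 0]) cube([75, 75, 431]);
translate([2178, 429, 0]) cube([75, 75, 431]);
translate([2178, 705, 0]) cube([75, 75, 431]);


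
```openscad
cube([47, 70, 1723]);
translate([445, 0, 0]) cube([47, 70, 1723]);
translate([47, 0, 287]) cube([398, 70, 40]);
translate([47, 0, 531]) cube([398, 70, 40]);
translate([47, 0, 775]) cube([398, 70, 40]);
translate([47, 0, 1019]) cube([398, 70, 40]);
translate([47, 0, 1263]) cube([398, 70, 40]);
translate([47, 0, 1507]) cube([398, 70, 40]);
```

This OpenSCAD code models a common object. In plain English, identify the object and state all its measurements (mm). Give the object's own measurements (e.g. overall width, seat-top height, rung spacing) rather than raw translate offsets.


A straight ladder. Two 47×70 mm vertical rails, 1723 mm tall, stand 492 mm apart (outside-to-outside) with their front faces coplanar on the −y side. 6 rungs, each 70 mm deep and 40 mm tall, span between the inner faces of the rails, front faces flush with the rails. The lowest rung's underside is at z = 287 mm and rungs are spaced 244 mm apart (underside to underside).


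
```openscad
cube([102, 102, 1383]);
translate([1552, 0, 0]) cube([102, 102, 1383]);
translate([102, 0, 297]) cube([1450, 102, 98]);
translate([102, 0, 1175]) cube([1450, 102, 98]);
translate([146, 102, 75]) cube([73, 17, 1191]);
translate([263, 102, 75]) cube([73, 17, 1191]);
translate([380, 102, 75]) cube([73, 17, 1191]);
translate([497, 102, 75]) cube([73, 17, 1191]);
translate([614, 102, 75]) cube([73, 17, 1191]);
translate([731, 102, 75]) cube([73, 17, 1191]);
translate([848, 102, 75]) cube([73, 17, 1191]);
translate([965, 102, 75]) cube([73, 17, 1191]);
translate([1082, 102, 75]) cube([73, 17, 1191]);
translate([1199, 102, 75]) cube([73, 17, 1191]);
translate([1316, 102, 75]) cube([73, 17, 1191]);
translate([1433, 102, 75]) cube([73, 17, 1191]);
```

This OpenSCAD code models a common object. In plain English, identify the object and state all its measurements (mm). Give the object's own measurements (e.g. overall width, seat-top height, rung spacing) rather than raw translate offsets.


A fence section. Two 102×102 mm posts, 1383 mm tall, stand on the floor with a clear span of 1450 mm between their inner faces. Two horizontal rails of 102×98 mm section span the gap between the posts with their undersides at z = 297 mm and z = 1175 mm, flush with the posts' −y face. 12 pickets, each 73 mm wide, 17 mm thick and 1191 mm tall, are fixed to the +y face of the rails with their bottoms at z = 75 mm, spaced across the span with a 44 mm gap after the −x post and between neighbouring pickets, with 46 mm left before the +x post.


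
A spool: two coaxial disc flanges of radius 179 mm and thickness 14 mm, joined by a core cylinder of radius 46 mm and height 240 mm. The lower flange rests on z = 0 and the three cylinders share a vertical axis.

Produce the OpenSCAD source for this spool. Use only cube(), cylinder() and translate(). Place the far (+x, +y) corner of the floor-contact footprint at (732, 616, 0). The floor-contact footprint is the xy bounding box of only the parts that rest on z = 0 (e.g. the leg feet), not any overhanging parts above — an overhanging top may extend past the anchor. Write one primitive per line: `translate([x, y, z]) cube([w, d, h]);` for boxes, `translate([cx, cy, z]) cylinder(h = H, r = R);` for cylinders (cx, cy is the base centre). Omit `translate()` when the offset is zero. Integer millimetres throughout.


translate([553, 437, 0]) cylinder(h = 14, r = 179);
translate([553, 437, 14]) cylinder(h = 240, r = 46);
translate([553, 437, 254]) cylinder(h = 14, r = 179);


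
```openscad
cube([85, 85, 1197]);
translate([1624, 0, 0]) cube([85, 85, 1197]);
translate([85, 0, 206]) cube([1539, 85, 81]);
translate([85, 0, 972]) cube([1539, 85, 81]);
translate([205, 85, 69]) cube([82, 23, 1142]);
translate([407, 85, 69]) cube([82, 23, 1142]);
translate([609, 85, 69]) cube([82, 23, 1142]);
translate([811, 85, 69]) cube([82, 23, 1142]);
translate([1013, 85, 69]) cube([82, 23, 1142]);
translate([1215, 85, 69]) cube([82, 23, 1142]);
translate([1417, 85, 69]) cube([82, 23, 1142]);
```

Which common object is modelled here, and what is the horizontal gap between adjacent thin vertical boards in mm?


A fence section. The picket gap is 120 mm.

Two posts, two rails, 7 pickets — a fence section. Span 1539 mm holds 7 pickets of 82 mm with 8 equal gaps: ⌊(1539 − 7·82) / 8⌋ = 120 mm.


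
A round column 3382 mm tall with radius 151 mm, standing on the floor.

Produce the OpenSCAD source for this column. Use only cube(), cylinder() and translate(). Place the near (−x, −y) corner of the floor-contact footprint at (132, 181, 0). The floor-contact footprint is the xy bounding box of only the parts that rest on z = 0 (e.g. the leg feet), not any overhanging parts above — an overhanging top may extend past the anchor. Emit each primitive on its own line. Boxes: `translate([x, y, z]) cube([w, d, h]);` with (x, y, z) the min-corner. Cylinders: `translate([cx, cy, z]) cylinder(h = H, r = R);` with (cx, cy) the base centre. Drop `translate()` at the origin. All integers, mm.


translate([283, 332, 0]) cylinder(h = 3382, r = 151);


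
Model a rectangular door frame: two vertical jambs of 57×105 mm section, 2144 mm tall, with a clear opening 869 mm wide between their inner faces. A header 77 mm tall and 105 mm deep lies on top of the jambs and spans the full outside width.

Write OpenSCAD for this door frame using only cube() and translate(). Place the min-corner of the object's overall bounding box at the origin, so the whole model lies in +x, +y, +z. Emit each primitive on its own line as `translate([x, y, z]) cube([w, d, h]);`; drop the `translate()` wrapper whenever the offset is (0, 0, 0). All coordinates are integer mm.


cube([57, 105, 2144]);
translate([926, 0, 0]) cube([57, 105, 2144]);
translate([0, 0, 2144]) cube([983, 105, 77]);


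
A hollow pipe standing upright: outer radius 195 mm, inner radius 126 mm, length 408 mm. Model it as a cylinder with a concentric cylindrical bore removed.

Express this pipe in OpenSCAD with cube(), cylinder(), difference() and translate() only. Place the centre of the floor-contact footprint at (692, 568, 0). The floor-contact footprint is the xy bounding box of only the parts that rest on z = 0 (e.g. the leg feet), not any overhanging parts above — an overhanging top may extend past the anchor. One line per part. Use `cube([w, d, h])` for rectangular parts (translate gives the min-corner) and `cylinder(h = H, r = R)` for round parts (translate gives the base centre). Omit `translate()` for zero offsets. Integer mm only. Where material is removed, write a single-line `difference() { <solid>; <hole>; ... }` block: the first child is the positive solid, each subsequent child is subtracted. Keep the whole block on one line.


difference() { translate([692, 568, 0]) cylinder(h = 408, r = 195); translate([692, 568, 0]) cylinder(h = 408, r = 126); }


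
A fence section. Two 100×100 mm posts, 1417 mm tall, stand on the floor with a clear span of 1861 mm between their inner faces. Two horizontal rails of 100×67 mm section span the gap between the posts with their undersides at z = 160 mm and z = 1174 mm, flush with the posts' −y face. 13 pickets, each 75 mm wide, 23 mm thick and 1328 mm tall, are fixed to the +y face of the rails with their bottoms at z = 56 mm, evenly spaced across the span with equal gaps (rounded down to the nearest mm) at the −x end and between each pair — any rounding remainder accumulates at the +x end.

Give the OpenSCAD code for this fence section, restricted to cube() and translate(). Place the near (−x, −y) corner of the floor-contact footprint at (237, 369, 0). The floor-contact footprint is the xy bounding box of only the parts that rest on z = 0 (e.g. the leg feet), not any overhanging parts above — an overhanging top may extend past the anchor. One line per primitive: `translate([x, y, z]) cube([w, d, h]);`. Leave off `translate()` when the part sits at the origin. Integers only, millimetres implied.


translate([237, 369, 0]) cube([100, 100, 1417]);
translate([2198, 369, 0]) cube([100, 100, 1417]);
translate([337, 369, 160]) cube([1861, 100, 67]);
translate([337, 369, 1174]) cube([1861, 100, 67]);
translate([400, 469, 56]) cube([75, 23, 1328]);
translate([538, 469, 56]) cube([75, 23, 1328]);
translate([676, 469, 56]) cube([75, 23, 1328]);
translate([814, 469, 56]) cube([75, 23, 1328]);
translate([952, 469, 56]) cube([75, 23, 1328]);
translate([1090, 469, 56]) cube([75, 23, 1328]);
translate([1228, 469, 56]) cube([75, 23, 1328]);
translate([1366, 469, 56]) cube([75, 23, 1328]);
translate([1504, 469, 56]) cube([75, 23, 1328]);
translate([1642, 469, 56]) cube([75, 23, 1328]);
translate([1780, 469, 56]) cube([75, 23, 1328]);
translate([1918, 469, 56]) cube([75, 23, 1328]);
translate([2056, 469, 56]) cube([75, 23, 1328]);


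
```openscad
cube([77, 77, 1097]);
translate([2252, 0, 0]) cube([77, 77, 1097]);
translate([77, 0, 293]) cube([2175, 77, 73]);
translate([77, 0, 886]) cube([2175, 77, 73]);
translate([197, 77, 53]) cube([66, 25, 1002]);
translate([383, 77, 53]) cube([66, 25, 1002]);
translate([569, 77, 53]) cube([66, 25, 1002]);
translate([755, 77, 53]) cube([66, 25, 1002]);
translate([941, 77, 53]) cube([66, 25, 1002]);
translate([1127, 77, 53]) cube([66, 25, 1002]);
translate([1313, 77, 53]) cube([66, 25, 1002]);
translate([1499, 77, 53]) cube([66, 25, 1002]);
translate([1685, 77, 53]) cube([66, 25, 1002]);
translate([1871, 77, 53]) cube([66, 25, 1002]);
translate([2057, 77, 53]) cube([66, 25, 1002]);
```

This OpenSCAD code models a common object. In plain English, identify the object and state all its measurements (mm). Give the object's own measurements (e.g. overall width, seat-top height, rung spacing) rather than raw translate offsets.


A fence section. Two 77×77 mm posts, 1097 mm tall, stand on the floor with a clear span of 2175 mm between their inner faces. Two horizontal rails of 77×73 mm section span the gap between the posts with their undersides at z = 293 mm and z = 886 mm, flush with the posts' −y face. 11 pickets, each 66 mm wide, 25 mm thick and 1002 mm tall, are fixed to the +y face of the rails with their bottoms at z = 53 mm, spaced across the span with a 120 mm gap after the −x post and between neighbouring pickets, with 129 mm left before the +x post.


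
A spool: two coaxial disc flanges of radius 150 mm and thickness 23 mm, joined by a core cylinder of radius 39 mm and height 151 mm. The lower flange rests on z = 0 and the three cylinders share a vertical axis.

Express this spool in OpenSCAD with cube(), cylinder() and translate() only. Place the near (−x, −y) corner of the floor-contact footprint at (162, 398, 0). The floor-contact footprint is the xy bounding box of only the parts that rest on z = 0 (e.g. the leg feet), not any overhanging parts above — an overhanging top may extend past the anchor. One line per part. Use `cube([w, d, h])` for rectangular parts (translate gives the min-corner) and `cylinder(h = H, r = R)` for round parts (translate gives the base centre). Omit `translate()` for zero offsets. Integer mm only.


translate([312, 548, 0]) cylinder(h = 23, r = 150);
translate([312, 548, 23]) cylinder(h = 151, r = 39);
translate([312, 548, 174]) cylinder(h = 23, r = 150);


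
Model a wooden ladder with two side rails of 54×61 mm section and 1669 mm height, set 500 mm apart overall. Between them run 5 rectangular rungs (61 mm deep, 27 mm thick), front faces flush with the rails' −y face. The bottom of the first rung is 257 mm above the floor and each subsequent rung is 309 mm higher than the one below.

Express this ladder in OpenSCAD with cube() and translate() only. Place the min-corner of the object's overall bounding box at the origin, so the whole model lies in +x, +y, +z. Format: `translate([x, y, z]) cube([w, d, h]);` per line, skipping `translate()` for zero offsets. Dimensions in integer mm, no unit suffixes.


cube([54, 61, 1669]);
translate([446, 0, 0]) cube([54, 61, 1669]);
translate([54, 0, 257]) cube([392, 61, 27]);
translate([54, 0, 566]) cube([392, 61, 27]);
translate([54, 0, 875]) cube([392, 61, 27]);
translate([54, 0, 1184]) cube([392, 61, 27]);
translate([54, 0, 1493]) cube([392, 61, 27]);


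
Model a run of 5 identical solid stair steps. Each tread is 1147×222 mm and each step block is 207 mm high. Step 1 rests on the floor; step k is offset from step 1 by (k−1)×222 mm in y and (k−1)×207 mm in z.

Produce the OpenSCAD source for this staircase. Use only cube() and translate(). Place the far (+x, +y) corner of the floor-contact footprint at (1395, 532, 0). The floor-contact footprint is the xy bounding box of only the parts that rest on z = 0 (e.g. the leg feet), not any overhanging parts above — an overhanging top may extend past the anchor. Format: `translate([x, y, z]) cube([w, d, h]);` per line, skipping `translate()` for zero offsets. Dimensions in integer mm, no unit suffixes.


translate([248, 310, 0]) cube([1147, 222, 207]);
translate([248, 532, 207]) cube([1147, 222, 207]);
translate([248, 754, 414]) cube([1147, 222, 207]);
translate([248, 976, 621]) cube([1147, 222, 207]);
translate([248, 1198, 828]) cube([1147, 222, 207]);


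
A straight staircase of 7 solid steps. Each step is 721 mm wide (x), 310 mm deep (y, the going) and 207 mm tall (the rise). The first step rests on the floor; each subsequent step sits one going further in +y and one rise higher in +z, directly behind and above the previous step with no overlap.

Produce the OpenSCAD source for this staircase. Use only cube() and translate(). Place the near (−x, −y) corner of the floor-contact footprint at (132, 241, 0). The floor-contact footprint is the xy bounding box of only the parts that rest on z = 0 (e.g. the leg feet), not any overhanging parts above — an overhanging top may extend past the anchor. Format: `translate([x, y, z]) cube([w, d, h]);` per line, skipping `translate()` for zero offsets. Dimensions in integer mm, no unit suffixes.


translate([132, 241, 0]) cube([721, 310, 207]);
translate([132, 551, 207]) cube([721, 310, 207]);
translate([132, 861, 414]) cube([721, 310, 207]);
translate([132, 1171, 621]) cube([721, 310, 207]);
translate([132, 1481, 828]) cube([721, 310, 207]);
translate([132, 1791, 1035]) cube([721, 310, 207]);
translate([132, 2101, 1242]) cube([721, 310, 207]);


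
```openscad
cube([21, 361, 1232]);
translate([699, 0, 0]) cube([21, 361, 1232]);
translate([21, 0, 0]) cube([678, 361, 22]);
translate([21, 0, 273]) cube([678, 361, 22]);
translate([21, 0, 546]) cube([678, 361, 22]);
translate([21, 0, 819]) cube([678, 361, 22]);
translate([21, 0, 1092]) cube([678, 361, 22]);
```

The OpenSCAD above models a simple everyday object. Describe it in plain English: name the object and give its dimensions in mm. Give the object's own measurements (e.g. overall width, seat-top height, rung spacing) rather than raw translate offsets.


An open bookshelf. Two side panels, each 21 mm thick, 361 mm deep and 1232 mm tall, stand 720 mm apart (outside-to-outside). Between them sit 5 shelves, each 22 mm thick and 361 mm deep, spanning the full gap between the sides. The bottom shelf rests on the floor (its underside at z = 0) and the clear gap between one shelf's top and the next shelf's underside is 251 mm.


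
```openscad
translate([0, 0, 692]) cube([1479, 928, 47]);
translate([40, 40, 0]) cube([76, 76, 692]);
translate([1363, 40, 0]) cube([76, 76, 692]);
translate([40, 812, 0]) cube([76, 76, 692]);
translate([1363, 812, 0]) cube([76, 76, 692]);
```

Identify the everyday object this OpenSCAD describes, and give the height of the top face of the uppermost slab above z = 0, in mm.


A table. The table height is 739 mm.

A 1479×928×47 slab sits at z = 692 on four 76 mm square posts — a table. The top surface is at 692 + 47 = 739 mm.


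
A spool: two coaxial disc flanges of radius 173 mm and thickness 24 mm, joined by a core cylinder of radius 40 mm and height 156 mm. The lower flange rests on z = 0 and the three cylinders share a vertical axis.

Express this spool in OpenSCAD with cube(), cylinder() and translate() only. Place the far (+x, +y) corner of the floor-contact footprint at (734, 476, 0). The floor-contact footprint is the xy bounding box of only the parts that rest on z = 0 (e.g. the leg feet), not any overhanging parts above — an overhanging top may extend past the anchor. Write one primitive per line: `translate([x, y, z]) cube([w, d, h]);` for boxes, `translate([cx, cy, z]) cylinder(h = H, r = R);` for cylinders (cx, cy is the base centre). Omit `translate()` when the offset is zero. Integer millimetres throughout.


translate([561, 303, 0]) cylinder(h = 24, r = 173);
translate([561, 303, 24]) cylinder(h = 156, r = 40);
translate([561, 303, 180]) cylinder(h = 24, r = 173);


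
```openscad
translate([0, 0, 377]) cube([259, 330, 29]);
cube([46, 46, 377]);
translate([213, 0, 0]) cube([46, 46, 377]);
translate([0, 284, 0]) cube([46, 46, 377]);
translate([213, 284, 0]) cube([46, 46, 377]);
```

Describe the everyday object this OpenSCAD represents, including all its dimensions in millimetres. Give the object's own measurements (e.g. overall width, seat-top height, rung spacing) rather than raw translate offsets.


A four-legged stool. The seat is a 259×330×29 mm slab whose top surface is at z = 406 mm; four square legs, each 46×46 mm in cross-section, run from the floor (z = 0) to the underside of the seat, each flush with a corner of the seat.


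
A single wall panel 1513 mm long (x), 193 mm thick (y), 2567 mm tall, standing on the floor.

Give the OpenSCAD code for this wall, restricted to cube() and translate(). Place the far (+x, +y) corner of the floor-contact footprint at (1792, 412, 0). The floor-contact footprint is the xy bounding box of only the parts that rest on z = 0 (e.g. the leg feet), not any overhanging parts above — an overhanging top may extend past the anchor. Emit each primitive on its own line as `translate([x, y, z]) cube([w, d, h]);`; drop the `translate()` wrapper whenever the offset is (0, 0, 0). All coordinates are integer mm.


translate([279, 219, 0]) cube([1513, 193, 2567]);


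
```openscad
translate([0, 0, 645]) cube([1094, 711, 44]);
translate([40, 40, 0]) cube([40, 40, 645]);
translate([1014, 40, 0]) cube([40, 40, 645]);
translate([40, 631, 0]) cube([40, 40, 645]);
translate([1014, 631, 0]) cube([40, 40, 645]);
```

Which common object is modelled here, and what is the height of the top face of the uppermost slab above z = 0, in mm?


A table. The table height is 689 mm.

A 1094×711×44 slab sits at z = 645 on four 40 mm square posts — a table. The top surface is at 645 + 44 = 689 mm.


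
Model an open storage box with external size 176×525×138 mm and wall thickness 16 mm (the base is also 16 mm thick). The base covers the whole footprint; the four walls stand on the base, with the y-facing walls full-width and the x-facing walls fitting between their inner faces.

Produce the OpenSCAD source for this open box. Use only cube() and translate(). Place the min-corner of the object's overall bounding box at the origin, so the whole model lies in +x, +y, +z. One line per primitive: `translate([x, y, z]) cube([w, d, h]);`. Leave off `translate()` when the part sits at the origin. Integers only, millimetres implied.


cube([176, 525, 16]);
translate([0, 0, 16]) cube([176, 16, 122]);
translate([0, 509, 16]) cube([176, 16, 122]);
translate([0, 16, 16]) cube([16, 493, 122]);
translate([160, 16, 16]) cube([16, 493, 122]);


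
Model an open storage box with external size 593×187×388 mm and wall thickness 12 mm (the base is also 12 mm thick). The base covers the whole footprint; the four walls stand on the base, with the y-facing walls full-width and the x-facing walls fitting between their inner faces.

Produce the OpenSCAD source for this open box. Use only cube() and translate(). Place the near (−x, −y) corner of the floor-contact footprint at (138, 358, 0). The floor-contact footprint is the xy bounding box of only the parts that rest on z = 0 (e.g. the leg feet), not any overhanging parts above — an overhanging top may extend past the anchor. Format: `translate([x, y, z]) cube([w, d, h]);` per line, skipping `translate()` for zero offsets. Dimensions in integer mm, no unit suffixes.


translate([138, 358, 0]) cube([593, 187, 12]);
translate([138, 358, 12]) cube([593, 12, 376]);
translate([138, 533, 12]) cube([593, 12, 376]);
translate([138, 370, 12]) cube([12, 163, 376]);
translate([719, 370, 12]) cube([12, 163, 376]);


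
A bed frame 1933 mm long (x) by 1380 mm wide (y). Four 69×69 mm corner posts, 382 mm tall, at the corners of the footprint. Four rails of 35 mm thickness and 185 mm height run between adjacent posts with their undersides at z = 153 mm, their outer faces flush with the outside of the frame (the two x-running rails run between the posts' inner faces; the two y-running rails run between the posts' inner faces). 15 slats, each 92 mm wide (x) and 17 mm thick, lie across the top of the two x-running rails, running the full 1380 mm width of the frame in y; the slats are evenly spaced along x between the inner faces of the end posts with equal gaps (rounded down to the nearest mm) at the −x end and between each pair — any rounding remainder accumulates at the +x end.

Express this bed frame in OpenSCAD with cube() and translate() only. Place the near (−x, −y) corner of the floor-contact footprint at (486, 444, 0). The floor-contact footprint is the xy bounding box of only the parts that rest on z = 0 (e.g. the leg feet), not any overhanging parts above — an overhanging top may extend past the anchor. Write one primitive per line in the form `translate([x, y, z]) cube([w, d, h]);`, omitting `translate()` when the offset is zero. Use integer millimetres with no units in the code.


translate([486, 444, 0]) cube([69, 69, 382]);
translate([486, 1755, 0]) cube([69, 69, 382]);
translate([2350, 444, 0]) cube([69, 69, 382]);
translate([2350, 1755, 0]) cube([69, 69, 382]);
translate([555, 444, 153]) cube([1795, 35, 185]);
translate([555, 1789, 153]) cube([1795, 35, 185]);
translate([486, 513, 153]) cube([35, 1242, 185]);
translate([2384, 513, 153]) cube([35, 1242, 185]);
translate([580, 444, 338]) cube([92, 1380, 17]);
translate([697, 444, 338]) cube([92, 1380, 17]);
translate([814, 444, 338]) cube([92, 1380, 17]);
translate([931, 444, 338]) cube([92, 1380, 17]);
translate([1048, 444, 338]) cube([92, 1380, 17]);
translate([1165, 444, 338]) cube([92, 1380, 17]);
translate([1282, 444, 338]) cube([92, 1380, 17]);
translate([1399, 444, 338]) cube([92, 1380, 17]);
translate([1516, 444, 338]) cube([92, 1380, 17]);
translate([1633, 444, 338]) cube([92, 1380, 17]);
translate([1750, 444, 338]) cube([92, 1380, 17]);
translate([1867, 444, 338]) cube([92, 1380, 17]);
translate([1984, 444, 338]) cube([92, 1380, 17]);
translate([2101, 444, 338]) cube([92, 1380, 17]);
translate([2218, 444, 338]) cube([92, 1380, 17]);


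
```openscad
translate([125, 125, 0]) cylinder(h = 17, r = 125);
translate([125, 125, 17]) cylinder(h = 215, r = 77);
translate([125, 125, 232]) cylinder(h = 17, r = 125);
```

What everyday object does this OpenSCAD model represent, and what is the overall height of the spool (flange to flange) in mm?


A spool. The overall height is 249 mm.

Three coaxial cylinders, large–small–large — a spool. Two 17 mm flanges and a 215 mm core give 17 + 215 + 17 = 249 mm.


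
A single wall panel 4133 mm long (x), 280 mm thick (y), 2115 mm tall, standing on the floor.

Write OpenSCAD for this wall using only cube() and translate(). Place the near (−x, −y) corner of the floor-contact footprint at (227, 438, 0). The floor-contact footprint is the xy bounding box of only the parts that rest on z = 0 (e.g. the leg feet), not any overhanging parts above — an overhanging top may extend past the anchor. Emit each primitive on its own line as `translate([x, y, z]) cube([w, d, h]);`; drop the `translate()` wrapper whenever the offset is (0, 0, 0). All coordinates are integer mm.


translate([227, 438, 0]) cube([4133, 280, 2115]);


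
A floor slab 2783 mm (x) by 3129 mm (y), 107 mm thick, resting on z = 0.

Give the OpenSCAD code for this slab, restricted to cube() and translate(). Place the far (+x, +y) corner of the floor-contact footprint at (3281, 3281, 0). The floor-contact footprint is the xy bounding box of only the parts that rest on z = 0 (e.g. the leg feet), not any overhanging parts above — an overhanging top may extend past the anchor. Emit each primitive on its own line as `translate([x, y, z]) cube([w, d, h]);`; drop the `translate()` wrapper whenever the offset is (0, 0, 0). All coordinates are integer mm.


translate([498, 152, 0]) cube([2783, 3129, 107]);


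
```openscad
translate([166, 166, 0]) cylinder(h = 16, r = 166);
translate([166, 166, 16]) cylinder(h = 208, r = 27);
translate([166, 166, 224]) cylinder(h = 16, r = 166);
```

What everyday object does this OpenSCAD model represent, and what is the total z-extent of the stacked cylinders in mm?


A spool. The overall height is 240 mm.

Three coaxial cylinders, large–small–large — a spool. Two 16 mm flanges and a 208 mm core give 16 + 208 + 16 = 240 mm.


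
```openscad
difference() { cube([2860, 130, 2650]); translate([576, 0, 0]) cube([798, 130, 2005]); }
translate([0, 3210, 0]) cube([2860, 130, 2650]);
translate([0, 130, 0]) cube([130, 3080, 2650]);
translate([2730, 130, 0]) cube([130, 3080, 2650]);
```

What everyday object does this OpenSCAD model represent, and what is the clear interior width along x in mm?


A single room. The interior width is 2600 mm.

Four walls enclosing a rectangle with a door in the front wall — a room. Outside width 2860 minus two 130 mm walls gives 2600 mm.


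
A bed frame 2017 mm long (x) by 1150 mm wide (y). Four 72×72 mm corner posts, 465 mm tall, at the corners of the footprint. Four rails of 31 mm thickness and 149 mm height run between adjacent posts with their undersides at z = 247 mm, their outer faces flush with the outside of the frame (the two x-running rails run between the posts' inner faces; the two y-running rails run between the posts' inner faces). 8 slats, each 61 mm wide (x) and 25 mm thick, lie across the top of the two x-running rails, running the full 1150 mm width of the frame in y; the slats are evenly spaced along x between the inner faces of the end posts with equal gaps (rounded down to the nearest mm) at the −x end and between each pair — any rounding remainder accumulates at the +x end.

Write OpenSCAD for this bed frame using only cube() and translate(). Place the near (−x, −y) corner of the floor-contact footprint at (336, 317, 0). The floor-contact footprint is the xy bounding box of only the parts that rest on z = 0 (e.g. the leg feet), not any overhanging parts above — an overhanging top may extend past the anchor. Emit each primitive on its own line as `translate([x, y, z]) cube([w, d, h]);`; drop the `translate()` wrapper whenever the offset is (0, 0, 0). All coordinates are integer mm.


// slat z = rail_z + rail_h = 247 + 149 = 396
// slat gap = ⌊(1873 − 8·61) / 9⌋ = 153
translate([336, 317, 0]) cube([72, 72, 465]);
translate([336, 1395, 0]) cube([72, 72, 465]);
translate([2281, 317, 0]) cube([72, 72, 465]);
translate([2281, 1395, 0]) cube([72, 72, 465]);
translate([408, 317, 247]) cube([1873, 31, 149]);
translate([408, 1436, 247]) cube([1873, 31, 149]);
translate([336, 389, 247]) cube([31, 1006, 149]);
translate([2322, 389, 247]) cube([31, 1006, 149]);
translate([561, 317, 396]) cube([61, 1150, 25]);
translate([775, 317, 396]) cube([61, 1150, 25]);
translate([989, 317, 396]) cube([61, 1150, 25]);
translate([1203, 317, 396]) cube([61, 1150, 25]);
translate([1417, 317, 396]) cube([61, 1150, 25]);
translate([1631, 317, 396]) cube([61, 1150, 25]);
translate([1845, 317, 396]) cube([61, 1150, 25]);
translate([2059, 317, 396]) cube([61, 1150, 25]);


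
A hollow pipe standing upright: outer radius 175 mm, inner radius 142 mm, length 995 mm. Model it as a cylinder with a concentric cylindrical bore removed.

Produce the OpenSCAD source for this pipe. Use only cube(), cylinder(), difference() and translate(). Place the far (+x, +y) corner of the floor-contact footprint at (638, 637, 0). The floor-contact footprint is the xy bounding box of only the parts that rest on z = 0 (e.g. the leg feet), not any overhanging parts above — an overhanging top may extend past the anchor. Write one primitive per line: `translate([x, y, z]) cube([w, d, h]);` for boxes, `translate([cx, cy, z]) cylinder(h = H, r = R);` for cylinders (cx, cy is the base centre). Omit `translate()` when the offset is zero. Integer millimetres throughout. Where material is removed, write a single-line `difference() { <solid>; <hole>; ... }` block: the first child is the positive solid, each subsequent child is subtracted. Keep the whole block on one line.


difference() { translate([463, 462, 0]) cylinder(h = 995, r = 175); translate([463, 462, 0]) cylinder(h = 995, r = 142); }


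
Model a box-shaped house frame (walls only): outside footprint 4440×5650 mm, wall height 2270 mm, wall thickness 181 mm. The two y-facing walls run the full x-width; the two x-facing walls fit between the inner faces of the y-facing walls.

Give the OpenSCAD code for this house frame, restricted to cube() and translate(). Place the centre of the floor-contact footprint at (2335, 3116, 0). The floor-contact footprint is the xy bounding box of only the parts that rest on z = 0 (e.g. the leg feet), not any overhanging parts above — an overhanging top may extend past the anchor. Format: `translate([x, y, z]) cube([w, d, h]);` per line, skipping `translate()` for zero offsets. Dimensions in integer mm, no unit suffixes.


translate([115, 291, 0]) cube([4440, 181, 2270]);
translate([115, 5760, 0]) cube([4440, 181, 2270]);
translate([115, 472, 0]) cube([181, 5288, 2270]);
translate([4374, 472, 0]) cube([181, 5288, 2270]);


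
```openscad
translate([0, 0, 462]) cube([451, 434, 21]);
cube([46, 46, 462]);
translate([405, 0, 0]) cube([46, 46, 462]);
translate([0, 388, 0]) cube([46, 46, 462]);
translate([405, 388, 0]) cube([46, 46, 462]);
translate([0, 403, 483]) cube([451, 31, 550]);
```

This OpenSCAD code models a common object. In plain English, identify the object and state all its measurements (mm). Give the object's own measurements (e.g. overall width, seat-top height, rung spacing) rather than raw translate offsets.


A chair. The seat is a 451×434×21 mm slab with its top at z = 483 mm, on four 46×46 mm corner legs (flush with the seat edges, standing on z = 0). A flat backrest 31 mm thick, 550 mm tall, spans the full seat width and rises from the seat top along its +y edge, rear face flush with the rear of the seat.
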